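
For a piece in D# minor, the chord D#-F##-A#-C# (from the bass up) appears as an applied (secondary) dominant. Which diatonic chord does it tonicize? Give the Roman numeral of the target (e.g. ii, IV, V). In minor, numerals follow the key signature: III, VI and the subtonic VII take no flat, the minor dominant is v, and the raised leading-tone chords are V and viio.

iv

The chord is a dominant seventh chord on D#.
A dominant resolves down a perfect fifth: D# → G#. In D# minor, G# is scale degree 4, i.e. iv.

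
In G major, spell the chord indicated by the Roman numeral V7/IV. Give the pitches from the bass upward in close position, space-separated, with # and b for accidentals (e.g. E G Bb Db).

V7/IV is a secondary dominant — the dominant seventh of IV. IV in G major is C, so the applied chord's root is G, a perfect fifth above.
Building a dominant seventh chord on G gives G-B-D-F.

G B D F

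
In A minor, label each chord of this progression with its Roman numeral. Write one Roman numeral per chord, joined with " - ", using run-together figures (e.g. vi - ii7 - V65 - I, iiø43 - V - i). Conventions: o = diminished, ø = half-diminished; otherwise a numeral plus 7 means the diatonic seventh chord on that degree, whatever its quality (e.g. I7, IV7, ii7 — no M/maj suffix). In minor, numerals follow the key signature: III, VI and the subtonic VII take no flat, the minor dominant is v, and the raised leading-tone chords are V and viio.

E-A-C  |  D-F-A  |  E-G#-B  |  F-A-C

E-A-C has root A, degree 1 in A minor, so i64.
D-F-A: minor triad on D = scale degree 4 → iv.
E-G#-B: major triad on E = scale degree 5 → V.
F-A-C has root F, degree 6 in A minor, so VI.

i64 - iv - V - VI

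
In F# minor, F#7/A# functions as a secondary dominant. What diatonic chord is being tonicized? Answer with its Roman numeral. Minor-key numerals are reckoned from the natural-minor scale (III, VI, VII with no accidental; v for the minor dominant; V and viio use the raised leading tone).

iv

The chord is a dominant seventh chord on F#.
A dominant resolves down a perfect fifth: F# → B. In F# minor, B is scale degree 4, i.e. iv.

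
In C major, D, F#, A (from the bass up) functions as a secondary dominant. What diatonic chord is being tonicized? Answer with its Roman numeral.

V

The chord is a major triad on D.
A dominant resolves down a perfect fifth: D → G. In C major, G is scale degree 5, i.e. V.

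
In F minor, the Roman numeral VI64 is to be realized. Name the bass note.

Ab

VI in F minor has root Db; the chord is Db-F-Ab.
The figure 64 means second inversion — the fifth is in the bass.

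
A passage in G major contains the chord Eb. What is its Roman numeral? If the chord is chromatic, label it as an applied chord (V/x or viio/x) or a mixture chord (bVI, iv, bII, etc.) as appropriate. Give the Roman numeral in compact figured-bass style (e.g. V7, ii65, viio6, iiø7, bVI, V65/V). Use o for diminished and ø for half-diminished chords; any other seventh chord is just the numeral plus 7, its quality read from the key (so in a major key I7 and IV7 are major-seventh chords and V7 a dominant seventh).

bVI

Stacked in thirds the chord is Eb-G-Bb: a major triad on Eb.
Eb is the lowered sixth degree of G major (diatonic 6 would be E). This is a major triad on the lowered sixth degree, borrowed from the parallel minor.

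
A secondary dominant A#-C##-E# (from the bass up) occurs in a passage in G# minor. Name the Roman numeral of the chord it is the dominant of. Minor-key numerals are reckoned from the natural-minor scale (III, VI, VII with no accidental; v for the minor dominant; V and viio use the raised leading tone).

V

The chord is a major triad on A#.
A dominant resolves down a perfect fifth: A# → D#. In G# minor, D# is scale degree 5, i.e. V.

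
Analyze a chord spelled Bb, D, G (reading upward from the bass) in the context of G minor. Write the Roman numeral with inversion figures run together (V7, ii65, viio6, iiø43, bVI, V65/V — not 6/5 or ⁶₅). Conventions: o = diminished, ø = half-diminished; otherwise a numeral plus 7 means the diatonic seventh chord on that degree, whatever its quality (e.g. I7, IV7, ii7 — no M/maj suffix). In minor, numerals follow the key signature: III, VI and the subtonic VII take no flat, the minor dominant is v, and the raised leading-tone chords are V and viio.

i6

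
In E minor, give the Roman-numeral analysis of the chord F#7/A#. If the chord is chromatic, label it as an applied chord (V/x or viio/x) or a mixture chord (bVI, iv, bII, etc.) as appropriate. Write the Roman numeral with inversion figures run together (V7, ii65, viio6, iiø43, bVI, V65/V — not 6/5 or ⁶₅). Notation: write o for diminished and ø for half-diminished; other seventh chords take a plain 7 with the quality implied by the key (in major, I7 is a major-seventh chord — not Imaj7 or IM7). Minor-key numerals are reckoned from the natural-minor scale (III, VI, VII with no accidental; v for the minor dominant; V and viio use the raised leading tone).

V65/V

Stacked in thirds the chord is F#-A#-C#-E: a dominant seventh chord on F#.
F# is not a diatonic chord root with this quality in E minor, but it lies a perfect fifth above B (V), so the chord functions as an applied dominant of V.
With A# in the bass the chord is in first inversion, so the figured bass is 65.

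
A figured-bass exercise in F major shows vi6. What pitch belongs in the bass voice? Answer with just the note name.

F

vi in F major has root D; the chord is D-F-A.
The figure 6 means first inversion — the third is in the bass.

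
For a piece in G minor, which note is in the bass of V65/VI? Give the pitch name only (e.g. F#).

D

The applied chord V65/VI is rooted on Bb: Bb-D-F-Ab.
The figure 65 means first inversion — the third is in the bass.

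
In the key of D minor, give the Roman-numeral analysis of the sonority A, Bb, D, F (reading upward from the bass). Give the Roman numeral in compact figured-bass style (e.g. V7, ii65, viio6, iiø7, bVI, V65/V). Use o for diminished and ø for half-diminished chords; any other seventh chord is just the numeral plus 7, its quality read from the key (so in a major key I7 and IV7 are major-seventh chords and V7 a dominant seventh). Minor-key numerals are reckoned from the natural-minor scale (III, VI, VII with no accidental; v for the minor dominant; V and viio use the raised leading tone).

The pitches Bb-D-F-A form a major seventh chord rooted on Bb.
In D minor, Bb is the submediant; the diatonic major seventh chord there is VI7.
With A in the bass the chord is in third inversion, so the figured bass is 42.

VI42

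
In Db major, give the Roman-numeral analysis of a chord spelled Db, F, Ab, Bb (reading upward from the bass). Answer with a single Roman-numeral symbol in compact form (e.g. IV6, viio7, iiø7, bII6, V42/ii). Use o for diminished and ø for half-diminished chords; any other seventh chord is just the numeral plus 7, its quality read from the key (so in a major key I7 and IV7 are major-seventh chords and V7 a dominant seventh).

The pitches Bb-Db-F-Ab form a minor seventh chord rooted on Bb.
Bb is scale degree 6 in Db major, and a minor seventh chord on that degree is written vi7.
With Db in the bass the chord is in first inversion, so the figured bass is 65.

vi65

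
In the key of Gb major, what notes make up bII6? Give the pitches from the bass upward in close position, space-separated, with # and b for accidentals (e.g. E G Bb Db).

Cb Ebb Abb

bII6 is the Neapolitan sixth — a major triad on the lowered second degree, here in its customary first inversion. In Gb major that root is Abb.
So the chord is Abb-Cb-Ebb.
The figured bass 6 indicates first inversion, placing the third (Cb) in the bass: Cb-Ebb-Abb.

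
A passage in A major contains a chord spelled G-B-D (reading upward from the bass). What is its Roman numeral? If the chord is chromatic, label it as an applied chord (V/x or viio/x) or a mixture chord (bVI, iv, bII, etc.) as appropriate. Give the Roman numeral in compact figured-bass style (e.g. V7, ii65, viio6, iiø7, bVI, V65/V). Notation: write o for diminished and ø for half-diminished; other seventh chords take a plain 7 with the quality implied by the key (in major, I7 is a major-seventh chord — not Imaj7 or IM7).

bVII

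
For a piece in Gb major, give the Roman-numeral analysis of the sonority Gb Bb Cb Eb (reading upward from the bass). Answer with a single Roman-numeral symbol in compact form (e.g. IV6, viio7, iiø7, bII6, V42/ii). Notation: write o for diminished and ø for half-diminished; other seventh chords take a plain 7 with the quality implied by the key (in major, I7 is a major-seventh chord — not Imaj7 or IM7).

IV43

Stacked in thirds the chord is Cb-Eb-Gb-Bb: a major seventh chord on Cb.
In Gb major, Cb is the subdominant; the diatonic major seventh chord there is IV7.
With Gb in the bass the chord is in second inversion, so the figured bass is 43.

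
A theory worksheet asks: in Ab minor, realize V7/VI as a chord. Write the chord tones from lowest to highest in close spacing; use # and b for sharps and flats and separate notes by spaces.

Cb Eb Gb Bbb

The slash means an applied dominant: we want the dominant of VI. In Ab minor, VI is Fb major, and its dominant is built on Cb.
Building a dominant seventh chord on Cb gives Cb-Eb-Gb-Bbb.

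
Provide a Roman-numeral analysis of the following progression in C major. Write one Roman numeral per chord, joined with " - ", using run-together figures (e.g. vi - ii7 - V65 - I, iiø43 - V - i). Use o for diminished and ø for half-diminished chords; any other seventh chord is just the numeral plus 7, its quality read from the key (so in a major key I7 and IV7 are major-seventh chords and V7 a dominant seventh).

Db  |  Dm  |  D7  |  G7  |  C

Db: major triad on Db — chromatic; Db is the lowered second degree, so this is the Neapolitan chord, bII.
Dm: root D is the supertonic; minor triad there is ii.
D7: chromatic; D is V of V, so V7/V.
G7: root G is the dominant; dominant seventh chord there is V7.
C: root C is the tonic; major triad there is I.

bII - ii - V7/V - V7 - I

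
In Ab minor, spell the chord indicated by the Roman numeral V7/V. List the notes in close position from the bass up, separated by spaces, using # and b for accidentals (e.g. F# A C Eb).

Bb D F Ab

The slash means an applied dominant: we want the dominant of V. In Ab minor, V is Eb major, and its dominant is built on Bb.
Building a dominant seventh chord on Bb gives Bb-D-F-Ab.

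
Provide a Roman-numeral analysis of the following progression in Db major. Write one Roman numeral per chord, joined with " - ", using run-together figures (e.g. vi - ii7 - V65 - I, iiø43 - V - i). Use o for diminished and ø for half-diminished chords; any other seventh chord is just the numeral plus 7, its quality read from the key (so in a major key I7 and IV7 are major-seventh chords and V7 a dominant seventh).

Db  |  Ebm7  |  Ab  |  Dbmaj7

I - ii7 - V - I7

Db: root Db is the tonic; major triad there is I.
Ebm7: minor seventh chord on Eb = scale degree 2 → ii7.
Ab: root Ab is the dominant; major triad there is V.
Dbmaj7: major seventh chord on Db = scale degree 1 → I7.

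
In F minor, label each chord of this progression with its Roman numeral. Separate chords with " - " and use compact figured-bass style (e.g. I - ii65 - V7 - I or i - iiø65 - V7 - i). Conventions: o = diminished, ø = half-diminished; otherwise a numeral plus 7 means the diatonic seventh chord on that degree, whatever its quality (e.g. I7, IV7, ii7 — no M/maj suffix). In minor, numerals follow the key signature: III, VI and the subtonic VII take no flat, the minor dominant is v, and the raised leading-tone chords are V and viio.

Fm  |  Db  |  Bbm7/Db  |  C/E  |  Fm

i - VI - iv65 - V6 - i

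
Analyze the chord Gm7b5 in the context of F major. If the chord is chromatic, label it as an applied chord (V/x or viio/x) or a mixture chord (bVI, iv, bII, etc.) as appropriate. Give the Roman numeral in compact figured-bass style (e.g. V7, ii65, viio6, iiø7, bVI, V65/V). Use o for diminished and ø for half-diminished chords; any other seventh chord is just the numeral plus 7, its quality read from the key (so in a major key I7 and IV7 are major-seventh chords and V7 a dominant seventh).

iiø7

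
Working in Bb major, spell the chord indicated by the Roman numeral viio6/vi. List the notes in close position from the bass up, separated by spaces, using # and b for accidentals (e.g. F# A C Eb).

A C F#

viio6/vi is a secondary leading-tone chord. The target vi is G in Bb major; the applied chord is rooted a semitone below, on F#.
Building a diminished triad on F# gives F#-A-C.
The figured bass 6 indicates first inversion, placing the third (A) in the bass: A-C-F#.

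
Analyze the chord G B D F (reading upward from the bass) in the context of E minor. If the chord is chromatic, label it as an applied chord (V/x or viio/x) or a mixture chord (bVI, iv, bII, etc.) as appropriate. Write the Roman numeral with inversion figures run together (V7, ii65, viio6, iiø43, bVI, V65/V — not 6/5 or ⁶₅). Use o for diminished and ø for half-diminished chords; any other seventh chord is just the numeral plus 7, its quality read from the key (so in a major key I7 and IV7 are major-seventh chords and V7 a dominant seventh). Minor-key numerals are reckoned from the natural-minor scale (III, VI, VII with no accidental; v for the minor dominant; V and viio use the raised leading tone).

Stacked in thirds the chord is G-B-D-F: a dominant seventh chord on G.
G is not a diatonic chord root with this quality in E minor, but it lies a perfect fifth above C (VI), so the chord functions as an applied dominant of VI.

V7/VI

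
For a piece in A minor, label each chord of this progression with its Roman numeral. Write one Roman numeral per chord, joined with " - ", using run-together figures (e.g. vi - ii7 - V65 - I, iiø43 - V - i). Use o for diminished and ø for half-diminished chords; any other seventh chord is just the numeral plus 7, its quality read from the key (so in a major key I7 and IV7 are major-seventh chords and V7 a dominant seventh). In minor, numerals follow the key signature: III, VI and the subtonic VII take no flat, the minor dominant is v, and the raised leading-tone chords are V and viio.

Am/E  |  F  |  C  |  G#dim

Am/E: root A is the tonic; minor triad there is i64.
F: root F is the submediant; major triad there is VI.
C: root C is the mediant; major triad there is III.
G#dim: root G# is the leading tone; diminished triad there is viio.

i64 - VI - III - viio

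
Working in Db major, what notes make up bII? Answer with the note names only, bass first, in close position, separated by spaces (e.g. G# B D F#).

bII is the Neapolitan chord — a major triad on the lowered second degree. In Db major that root is Ebb.
So the chord is Ebb-Gb-Bbb.

Ebb Gb Bbb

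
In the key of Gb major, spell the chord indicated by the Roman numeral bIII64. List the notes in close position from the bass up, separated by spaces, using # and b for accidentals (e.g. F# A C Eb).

bIII64 is a major triad on the lowered third degree, borrowed from the parallel minor. In Gb major that root is Bbb.
So the chord is Bbb-Db-Fb, a major triad.
The figured bass 64 indicates second inversion, placing the fifth (Fb) in the bass: Fb-Bbb-Db.

Fb Bbb Db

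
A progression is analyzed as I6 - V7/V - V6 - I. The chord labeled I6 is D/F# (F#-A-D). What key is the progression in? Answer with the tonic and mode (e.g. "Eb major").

D major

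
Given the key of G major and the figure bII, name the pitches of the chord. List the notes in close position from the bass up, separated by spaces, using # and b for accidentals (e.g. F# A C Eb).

Ab C Eb

Scale degree 2 in G major is A; lowering it a half step gives Ab. bII is the Neapolitan chord — a major triad on the lowered second degree.
So the chord is Ab-C-Eb.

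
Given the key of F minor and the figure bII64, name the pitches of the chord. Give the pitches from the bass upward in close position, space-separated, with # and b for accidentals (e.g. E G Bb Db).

bII64 is the Neapolitan chord — a major triad on the lowered second degree. In F minor that root is Gb.
So the chord is Gb-Bb-Db, a major triad.
The figured bass 64 indicates second inversion, placing the fifth (Db) in the bass: Db-Gb-Bb.

Db Gb Bb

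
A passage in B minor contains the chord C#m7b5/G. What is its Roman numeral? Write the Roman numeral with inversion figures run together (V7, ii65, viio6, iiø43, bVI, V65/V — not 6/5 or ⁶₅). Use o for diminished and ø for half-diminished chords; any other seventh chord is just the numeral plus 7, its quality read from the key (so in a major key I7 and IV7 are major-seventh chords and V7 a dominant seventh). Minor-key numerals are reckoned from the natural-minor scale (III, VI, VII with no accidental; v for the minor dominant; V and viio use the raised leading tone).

iiø43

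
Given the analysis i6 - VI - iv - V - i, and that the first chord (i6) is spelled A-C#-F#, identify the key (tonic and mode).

F# minor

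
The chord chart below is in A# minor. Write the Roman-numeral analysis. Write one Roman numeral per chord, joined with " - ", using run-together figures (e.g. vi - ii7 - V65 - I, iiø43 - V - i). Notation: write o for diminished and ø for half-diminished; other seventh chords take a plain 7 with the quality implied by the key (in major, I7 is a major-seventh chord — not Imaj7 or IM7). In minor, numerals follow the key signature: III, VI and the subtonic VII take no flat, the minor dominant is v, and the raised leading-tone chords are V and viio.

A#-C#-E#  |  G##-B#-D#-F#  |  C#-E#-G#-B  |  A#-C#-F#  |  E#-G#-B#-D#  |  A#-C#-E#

i - viio7 - V7/VI - VI6 - v7 - i

A#-C#-E#: minor triad on A# = scale degree 1 → i.
G##-B#-D#-F#: root G## is the leading tone; fully diminished seventh chord there is viio7.
C#-E#-G#-B: a dominant seventh chord on C#, the applied dominant of VI → V7/VI.
A#-C#-F#: root F# is the submediant; major triad there is VI6.
E#-G#-B#-D#: minor seventh chord on E# = scale degree 5 → v7.
A#-C#-E#: root A# is the tonic; minor triad there is i.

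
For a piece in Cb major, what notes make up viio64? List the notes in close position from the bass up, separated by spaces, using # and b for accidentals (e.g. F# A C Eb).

The numeral's case and figure indicate a diminished triad. In Cb major its root, the seventh degree, is Bb.
That chord is spelled Bb-Db-Fb.
The figured bass 64 indicates second inversion, placing the fifth (Fb) in the bass: Fb-Bb-Db.

Fb Bb Db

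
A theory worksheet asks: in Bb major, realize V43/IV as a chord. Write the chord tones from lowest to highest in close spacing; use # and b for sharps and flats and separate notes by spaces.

V43/IV is a secondary dominant — the dominant seventh of IV. IV in Bb major is Eb, so the applied chord's root is Bb, a perfect fifth above.
Building a dominant seventh chord on Bb gives Bb-D-F-Ab.
The figured bass 43 indicates second inversion, placing the fifth (F) in the bass: F-Ab-Bb-D.

F Ab Bb D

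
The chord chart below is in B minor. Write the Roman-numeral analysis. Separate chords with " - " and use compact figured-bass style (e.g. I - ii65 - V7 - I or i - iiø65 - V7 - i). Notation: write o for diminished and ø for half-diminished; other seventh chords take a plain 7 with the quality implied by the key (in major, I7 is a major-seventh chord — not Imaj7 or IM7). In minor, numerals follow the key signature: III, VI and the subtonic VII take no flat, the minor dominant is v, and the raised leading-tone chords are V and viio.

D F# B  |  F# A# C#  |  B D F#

i6 - V - i

D-F#-B: minor triad on B = scale degree 1 → i6.
F#-A#-C# has root F#, degree 5 in B minor, so V.
B-D-F# has root B, degree 1 in B minor, so i.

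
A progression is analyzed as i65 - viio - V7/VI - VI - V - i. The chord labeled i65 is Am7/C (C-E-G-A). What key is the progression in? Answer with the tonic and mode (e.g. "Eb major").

A minor

The chord Am7/C is a minor seventh chord rooted on A; its label is i65.
If A is scale degree 1 and the mode makes that degree carry a minor seventh chord, the tonic is A and the mode is minor.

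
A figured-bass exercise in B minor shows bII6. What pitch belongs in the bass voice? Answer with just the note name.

E

bII in B minor has root C; the chord is C-E-G.
The figure 6 means first inversion — the third is in the bass.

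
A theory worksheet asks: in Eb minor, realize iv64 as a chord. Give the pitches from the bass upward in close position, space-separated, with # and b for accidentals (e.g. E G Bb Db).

Eb Ab Cb

The numeral's case and figure indicate a minor triad. In Eb minor its root, the subdominant, is Ab.
That chord is spelled Ab-Cb-Eb.
With the 64 figure the chord is in second inversion; from the bass Eb upward in close position it reads Eb-Ab-Cb.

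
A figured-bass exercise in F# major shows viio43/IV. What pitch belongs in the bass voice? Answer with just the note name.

The applied chord viio43/IV is rooted on A#: A#-C#-E-G.
The figure 43 means second inversion — the fifth is in the bass.

E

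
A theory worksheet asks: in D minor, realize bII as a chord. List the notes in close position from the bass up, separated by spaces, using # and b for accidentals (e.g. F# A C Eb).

Scale degree 2 in D minor is E; lowering it a half step gives Eb. bII is the Neapolitan chord — a major triad on the lowered second degree.
So the chord is Eb-G-Bb.

Eb G Bb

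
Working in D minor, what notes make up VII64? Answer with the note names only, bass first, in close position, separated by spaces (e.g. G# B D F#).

G C E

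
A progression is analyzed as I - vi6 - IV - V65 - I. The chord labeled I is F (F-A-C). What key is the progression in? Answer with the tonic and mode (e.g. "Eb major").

F major

The chord F is a major triad rooted on F; its label is I.
If F is scale degree 1 and the mode makes that degree carry a major triad, the tonic is F and the mode is major.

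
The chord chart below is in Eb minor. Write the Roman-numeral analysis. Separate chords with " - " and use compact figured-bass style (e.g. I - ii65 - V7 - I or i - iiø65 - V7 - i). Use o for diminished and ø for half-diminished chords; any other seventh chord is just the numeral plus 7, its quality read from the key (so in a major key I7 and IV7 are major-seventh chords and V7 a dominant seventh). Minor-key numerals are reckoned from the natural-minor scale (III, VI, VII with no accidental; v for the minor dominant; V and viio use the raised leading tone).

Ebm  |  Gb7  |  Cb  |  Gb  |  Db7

i - V7/VI - VI - III - VII7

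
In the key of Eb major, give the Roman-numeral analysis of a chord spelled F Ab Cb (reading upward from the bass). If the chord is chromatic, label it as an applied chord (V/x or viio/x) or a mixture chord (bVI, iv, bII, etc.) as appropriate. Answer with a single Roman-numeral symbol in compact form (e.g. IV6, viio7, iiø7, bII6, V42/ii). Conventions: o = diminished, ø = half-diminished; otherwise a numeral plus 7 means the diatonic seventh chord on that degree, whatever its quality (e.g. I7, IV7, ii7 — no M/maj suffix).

Stacked in thirds the chord is F-Ab-Cb: a diminished triad on F.
F is the second degree of Eb major. This is the diminished supertonic triad, borrowed from the parallel minor.

iio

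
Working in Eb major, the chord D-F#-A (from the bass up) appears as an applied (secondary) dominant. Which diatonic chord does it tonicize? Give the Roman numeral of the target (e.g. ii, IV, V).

The chord is a major triad on D.
A dominant resolves down a perfect fifth: D → G. In Eb major, G is scale degree 3, i.e. iii.

iii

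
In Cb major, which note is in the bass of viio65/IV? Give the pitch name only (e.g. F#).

The applied chord viio65/IV is rooted on Eb: Eb-Gb-Bbb-Dbb.
The figure 65 means first inversion — the third is in the bass.

Gb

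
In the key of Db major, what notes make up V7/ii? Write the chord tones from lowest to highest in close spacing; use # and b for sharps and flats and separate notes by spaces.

Bb D F Ab

V7/ii is a secondary dominant — the dominant seventh of ii. ii in Db major is Eb, so the applied chord's root is Bb, a perfect fifth above.
Building a dominant seventh chord on Bb gives Bb-D-F-Ab.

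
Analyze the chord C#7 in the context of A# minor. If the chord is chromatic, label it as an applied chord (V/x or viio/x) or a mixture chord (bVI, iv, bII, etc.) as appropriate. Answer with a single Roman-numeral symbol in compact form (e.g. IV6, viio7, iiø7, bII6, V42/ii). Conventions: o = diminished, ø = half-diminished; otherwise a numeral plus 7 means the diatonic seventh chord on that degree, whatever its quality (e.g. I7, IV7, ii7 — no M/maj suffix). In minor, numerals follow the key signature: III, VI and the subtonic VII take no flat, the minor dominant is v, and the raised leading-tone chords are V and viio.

V7/VI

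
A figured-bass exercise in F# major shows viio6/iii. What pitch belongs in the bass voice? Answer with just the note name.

B#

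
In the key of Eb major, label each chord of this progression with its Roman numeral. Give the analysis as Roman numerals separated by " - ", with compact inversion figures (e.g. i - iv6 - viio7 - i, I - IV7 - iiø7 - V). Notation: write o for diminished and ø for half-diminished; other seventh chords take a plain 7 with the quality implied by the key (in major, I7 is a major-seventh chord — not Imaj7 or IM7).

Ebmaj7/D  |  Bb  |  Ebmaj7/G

Ebmaj7/D: major seventh chord on Eb = scale degree 1 → I42.
Bb: major triad on Bb = scale degree 5 → V.
Ebmaj7/G: root Eb is the tonic; major seventh chord there is I65.

I42 - V - I65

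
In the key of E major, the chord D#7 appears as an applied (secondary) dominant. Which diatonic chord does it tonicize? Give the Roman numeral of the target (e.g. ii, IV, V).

iii

The chord is a dominant seventh chord on D#.
A dominant resolves down a perfect fifth: D# → G#. In E major, G# is scale degree 3, i.e. iii.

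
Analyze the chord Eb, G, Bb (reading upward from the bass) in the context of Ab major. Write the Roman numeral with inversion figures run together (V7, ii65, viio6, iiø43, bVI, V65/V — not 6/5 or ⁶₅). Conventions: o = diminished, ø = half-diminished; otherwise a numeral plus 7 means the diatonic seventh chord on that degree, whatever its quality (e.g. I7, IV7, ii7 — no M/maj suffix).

The pitches Eb-G-Bb form a major triad rooted on Eb.
Eb is scale degree 5 in Ab major, and a major triad on that degree is written V.

V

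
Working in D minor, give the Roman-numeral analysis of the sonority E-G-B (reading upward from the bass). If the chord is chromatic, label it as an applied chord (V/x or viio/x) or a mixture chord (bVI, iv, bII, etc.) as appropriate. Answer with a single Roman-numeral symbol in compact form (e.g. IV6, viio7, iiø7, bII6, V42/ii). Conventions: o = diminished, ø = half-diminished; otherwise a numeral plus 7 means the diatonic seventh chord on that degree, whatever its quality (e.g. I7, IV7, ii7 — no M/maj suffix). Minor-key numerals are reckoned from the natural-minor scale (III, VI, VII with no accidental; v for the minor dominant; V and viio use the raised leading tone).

Stacked in thirds the chord is E-G-B: a minor triad on E.
E is the second degree of D minor. This is the minor supertonic, borrowed from the parallel major (the Dorian ii).

ii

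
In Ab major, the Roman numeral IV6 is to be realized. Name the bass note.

IV in Ab major has root Db; the chord is Db-F-Ab.
The figure 6 means first inversion — the third is in the bass.

F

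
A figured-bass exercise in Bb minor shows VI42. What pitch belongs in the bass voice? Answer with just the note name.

VI in Bb minor has root Gb; the chord is Gb-Bb-Db-F.
The figure 42 means third inversion — the seventh is in the bass.

F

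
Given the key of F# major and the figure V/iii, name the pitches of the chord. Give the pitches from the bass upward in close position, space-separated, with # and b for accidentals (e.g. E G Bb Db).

The slash means an applied dominant: we want the dominant of iii. In F# major, iii is A# minor, and its dominant is built on E#.
Building a major triad on E# gives E#-G##-B#.

E# G## B#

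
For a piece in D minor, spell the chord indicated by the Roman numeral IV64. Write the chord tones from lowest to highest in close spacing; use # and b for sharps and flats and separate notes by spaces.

IV64 is the major subdominant, borrowed from the parallel major. In D minor that root is G.
So the chord is G-B-D, a major triad.
The figured bass 64 indicates second inversion, placing the fifth (D) in the bass: D-G-B.

D G B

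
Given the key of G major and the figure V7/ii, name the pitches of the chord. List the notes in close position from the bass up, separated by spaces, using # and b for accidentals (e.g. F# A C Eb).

E G# B D

The slash means an applied dominant: we want the dominant of ii. In G major, ii is A minor, and its dominant is built on E.
Building a dominant seventh chord on E gives E-G#-B-D.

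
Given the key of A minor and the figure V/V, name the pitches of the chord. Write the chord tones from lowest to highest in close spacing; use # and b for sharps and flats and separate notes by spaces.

B D# F#

V/V is a secondary dominant — the dominant triad of V. V in A minor is E, so the applied chord's root is B, a perfect fifth above.
Building a major triad on B gives B-D#-F#.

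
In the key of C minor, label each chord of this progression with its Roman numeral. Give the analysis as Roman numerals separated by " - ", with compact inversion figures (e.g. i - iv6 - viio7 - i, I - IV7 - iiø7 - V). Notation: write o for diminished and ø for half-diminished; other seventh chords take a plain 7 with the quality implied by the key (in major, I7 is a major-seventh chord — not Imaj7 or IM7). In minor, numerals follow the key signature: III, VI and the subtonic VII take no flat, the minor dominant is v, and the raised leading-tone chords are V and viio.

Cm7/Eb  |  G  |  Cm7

i65 - V - i7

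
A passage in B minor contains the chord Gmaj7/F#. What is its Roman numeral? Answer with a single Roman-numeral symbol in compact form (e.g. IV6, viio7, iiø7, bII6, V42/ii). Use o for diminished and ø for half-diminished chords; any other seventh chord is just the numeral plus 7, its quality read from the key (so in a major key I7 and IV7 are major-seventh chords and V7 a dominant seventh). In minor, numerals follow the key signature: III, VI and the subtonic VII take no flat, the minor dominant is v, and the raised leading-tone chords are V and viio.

Stacked in thirds the chord is G-B-D-F#: a major seventh chord on G.
In B minor, G is the submediant; the diatonic major seventh chord there is VI7.
With F# in the bass the chord is in third inversion, so the figured bass is 42.

VI42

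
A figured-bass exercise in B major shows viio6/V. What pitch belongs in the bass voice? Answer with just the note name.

G#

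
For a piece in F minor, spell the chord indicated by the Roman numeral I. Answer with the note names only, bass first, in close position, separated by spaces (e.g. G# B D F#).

Scale degree 1 in F minor is F; here the chord built on it is altered to a major triad. I is the major tonic (Picardy third), borrowed from the parallel major.
So the chord is F-A-C, a major triad.

F A C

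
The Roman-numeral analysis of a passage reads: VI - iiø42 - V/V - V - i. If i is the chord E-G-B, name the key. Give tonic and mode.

E minor

The chord Em is a minor triad rooted on E; its label is i.
If E is scale degree 1 and the mode makes that degree carry a minor triad, the tonic is E and the mode is minor.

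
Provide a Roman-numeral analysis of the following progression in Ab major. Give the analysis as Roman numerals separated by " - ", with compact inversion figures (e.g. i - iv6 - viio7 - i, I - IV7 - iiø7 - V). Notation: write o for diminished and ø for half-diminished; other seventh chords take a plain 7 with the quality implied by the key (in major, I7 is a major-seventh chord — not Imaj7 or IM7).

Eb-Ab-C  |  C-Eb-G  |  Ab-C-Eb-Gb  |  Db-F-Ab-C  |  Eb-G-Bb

Eb-Ab-C: root Ab is the tonic; major triad there is I64.
C-Eb-G: minor triad on C = scale degree 3 → iii.
Ab-C-Eb-Gb: chromatic; Ab is V of IV, so V7/IV.
Db-F-Ab-C has root Db, degree 4 in Ab major, so IV7.
Eb-G-Bb: major triad on Eb = scale degree 5 → V.

I64 - iii - V7/IV - IV7 - V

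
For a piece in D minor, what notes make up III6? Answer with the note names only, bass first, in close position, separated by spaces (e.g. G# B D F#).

A C F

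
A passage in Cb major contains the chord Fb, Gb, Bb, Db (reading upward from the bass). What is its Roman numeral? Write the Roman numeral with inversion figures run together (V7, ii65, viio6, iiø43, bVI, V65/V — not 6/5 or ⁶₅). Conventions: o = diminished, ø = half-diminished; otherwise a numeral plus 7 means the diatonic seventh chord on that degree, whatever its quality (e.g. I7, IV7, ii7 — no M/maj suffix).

Stacked in thirds the chord is Gb-Bb-Db-Fb: a dominant seventh chord on Gb.
Gb is scale degree 5 in Cb major, and a dominant seventh chord on that degree is written V7.
With Fb in the bass the chord is in third inversion, so the figured bass is 42.

V42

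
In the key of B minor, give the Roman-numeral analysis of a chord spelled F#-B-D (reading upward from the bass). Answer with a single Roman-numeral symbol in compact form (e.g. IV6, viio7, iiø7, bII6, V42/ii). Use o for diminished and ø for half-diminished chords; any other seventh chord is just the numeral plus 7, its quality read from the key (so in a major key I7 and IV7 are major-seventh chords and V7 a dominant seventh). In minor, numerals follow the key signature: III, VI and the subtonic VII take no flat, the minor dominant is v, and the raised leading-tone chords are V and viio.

Stacked in thirds the chord is B-D-F#: a minor triad on B.
B is scale degree 1 in B minor, and a minor triad on that degree is written i.
With F# in the bass the chord is in second inversion, so the figured bass is 64.

i64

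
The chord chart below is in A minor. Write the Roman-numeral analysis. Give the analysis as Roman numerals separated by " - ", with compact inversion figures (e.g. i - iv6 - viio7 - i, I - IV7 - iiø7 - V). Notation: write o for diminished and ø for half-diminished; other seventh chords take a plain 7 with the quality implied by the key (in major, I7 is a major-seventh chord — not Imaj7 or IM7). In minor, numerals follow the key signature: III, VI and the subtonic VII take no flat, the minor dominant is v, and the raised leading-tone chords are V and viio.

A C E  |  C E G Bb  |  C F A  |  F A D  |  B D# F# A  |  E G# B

A-C-E: root A is the tonic; minor triad there is i.
C-E-G-Bb: chromatic; C is V of VI, so V7/VI.
C-F-A: major triad on F = scale degree 6 → VI64.
F-A-D: root D is the subdominant; minor triad there is iv6.
B-D#-F#-A is the secondary dominant of V (dominant seventh chord on B): V7/V.
E-G#-B: root E is the dominant; major triad there is V.

i - V7/VI - VI64 - iv6 - V7/V - V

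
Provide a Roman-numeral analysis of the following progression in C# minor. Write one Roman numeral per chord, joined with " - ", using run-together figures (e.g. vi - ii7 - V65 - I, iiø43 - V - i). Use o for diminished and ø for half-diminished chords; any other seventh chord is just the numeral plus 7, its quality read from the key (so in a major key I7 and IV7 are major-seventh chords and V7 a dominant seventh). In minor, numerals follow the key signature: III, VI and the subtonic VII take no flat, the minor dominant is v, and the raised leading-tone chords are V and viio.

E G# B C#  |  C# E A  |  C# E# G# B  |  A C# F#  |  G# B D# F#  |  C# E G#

E-G#-B-C# has root C#, degree 1 in C# minor, so i65.
C#-E-A has root A, degree 6 in C# minor, so VI6.
C#-E#-G#-B: chromatic; C# is V of iv, so V7/iv.
A-C#-F#: root F# is the subdominant; minor triad there is iv6.
G#-B-D#-F# has root G#, degree 5 in C# minor, so v7.
C#-E-G#: root C# is the tonic; minor triad there is i.

i65 - VI6 - V7/iv - iv6 - v7 - i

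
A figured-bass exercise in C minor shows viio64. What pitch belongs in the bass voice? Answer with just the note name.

viio in C minor has root B; the chord is B-D-F.
The figure 64 means second inversion — the fifth is in the bass.

F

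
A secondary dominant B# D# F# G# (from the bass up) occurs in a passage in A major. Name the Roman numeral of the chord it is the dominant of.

The chord is a dominant seventh chord on G#.
A dominant resolves down a perfect fifth: G# → C#. In A major, C# is scale degree 3, i.e. iii.

iii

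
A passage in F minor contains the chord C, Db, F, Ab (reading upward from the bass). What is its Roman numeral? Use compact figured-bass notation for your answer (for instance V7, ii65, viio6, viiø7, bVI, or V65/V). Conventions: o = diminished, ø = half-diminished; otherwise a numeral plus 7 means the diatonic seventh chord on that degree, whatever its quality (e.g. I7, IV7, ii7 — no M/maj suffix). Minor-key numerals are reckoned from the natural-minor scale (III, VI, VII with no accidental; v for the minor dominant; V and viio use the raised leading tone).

VI42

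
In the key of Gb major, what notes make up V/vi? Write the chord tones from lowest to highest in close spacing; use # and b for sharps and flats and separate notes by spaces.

V/vi is a secondary dominant — the dominant triad of vi. vi in Gb major is Eb, so the applied chord's root is Bb, a perfect fifth above.
Building a major triad on Bb gives Bb-D-F.

Bb D F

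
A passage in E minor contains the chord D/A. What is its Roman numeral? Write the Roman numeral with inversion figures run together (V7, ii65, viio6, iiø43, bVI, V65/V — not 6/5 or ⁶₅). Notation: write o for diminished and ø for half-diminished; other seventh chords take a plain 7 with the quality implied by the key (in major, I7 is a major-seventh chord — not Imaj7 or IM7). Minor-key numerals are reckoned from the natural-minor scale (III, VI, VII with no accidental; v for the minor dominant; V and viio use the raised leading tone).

The pitches D-F#-A form a major triad rooted on D.
D is scale degree 7 in E minor, and a major triad on that degree is written VII.
With A in the bass the chord is in second inversion, so the figured bass is 64.

VII64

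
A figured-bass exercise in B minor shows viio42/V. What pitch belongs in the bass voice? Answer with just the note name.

The applied chord viio42/V is rooted on E#: E#-G#-B-D.
The figure 42 means third inversion — the seventh is in the bass.

D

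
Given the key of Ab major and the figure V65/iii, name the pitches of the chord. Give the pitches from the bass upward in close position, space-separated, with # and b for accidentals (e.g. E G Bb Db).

B D F G

The slash means an applied dominant: we want the dominant of iii. In Ab major, iii is C minor, and its dominant is built on G.
Building a dominant seventh chord on G gives G-B-D-F.
With the 65 figure the chord is in first inversion; from the bass B upward in close position it reads B-D-F-G.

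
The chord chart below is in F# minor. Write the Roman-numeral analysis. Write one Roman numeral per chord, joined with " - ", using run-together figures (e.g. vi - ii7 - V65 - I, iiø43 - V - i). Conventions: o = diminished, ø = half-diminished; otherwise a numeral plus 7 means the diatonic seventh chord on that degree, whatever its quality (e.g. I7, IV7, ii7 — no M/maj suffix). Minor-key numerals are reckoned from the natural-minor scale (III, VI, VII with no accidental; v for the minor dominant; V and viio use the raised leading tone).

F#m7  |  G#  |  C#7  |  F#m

i7 - V/V - V7 - i

F#m7 has root F#, degree 1 in F# minor, so i7.
G#: a major triad on G#, the applied dominant of V → V/V.
C#7: root C# is the dominant; dominant seventh chord there is V7.
F#m: root F# is the tonic; minor triad there is i.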